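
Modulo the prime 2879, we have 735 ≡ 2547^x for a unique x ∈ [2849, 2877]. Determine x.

Compute 2547^2849 mod 2879 = 509, then multiply by 2547 repeatedly:
  2547^2849=509  2547^2850=873  2547^2851=943  2547^2852=735
Found 735 at exponent 2852.

2852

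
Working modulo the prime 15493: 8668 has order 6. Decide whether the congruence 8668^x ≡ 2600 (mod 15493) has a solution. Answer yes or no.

no

⟨8668⟩ has order 6; its elements mod 15493 are {1, 6825, 6826, 8667, 8668, 15492}.
2600 is not in this set.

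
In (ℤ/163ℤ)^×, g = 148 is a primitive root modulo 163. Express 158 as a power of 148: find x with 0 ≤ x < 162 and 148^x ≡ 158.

12

Successive powers of 148 modulo 163:
  148^0=1  148^1=148  148^2=62  148^3=48  148^4=95  148^5=42
  148^6=22  148^7=159  148^8=60  148^9=78  148^10=134  148^11=109
  148^12=158
So 148^12 ≡ 158 (mod 163), giving x = 12.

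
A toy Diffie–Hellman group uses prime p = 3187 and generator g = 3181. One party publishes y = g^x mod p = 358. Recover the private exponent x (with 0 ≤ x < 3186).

Baby-step giant-step with m = ceil(sqrt(3186)) = 57.
Baby table (3181^j mod 3187 for j=0..56):
  0:1  1:3181  2:36  3:2971  4:1296  5:1785  6:2038  7:520
  8:67  9:2785  10:2412  11:1463  12:783  13:1676  14:2692  15:2970
  16:1302  17:1749  18:2254  19:2411  20:1469  21:747  22:1892  23:1396
  24:1185  25:2451  26:1229  27:2187  28:2813  29:2244  30:2471  31:1109
  32:2907  33:1680  34:2668  35:3114  36:438  37:559  38:3020  39:1002
  40:362  41:1015  42:284  43:1483  44:663  45:2396  46:1559  47:207
  48:1945  49:1078  50:3093  51:564  52:2990  53:1182  54:2469  55:1121
  56:2835
Giant step factor: 3181^(-57) ≡ 587 (mod 3187).
Scan 358·587^i mod 3187 for i = 0, 1, …:
  i=0: 358   i=1: 2991   i=2: 2867   i=3: 193
  i=4: 1746   i=5: 1875   i=6: 1110   i=7: 1422
  i=8: 2907
Match at i=8, j=32: x = 8·57 + 32 = 488.

488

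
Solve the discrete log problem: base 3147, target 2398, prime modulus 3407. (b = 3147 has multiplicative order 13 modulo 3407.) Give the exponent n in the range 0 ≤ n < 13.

Successive powers of 3147 modulo 3407:
  3147^0=1  3147^1=3147  3147^2=2867  3147^3=713  3147^4=2005  3147^5=3378
  3147^6=726  3147^7=2032  3147^8=3172  3147^9=3181  3147^10=841  3147^11=2795
  3147^12=2398
So 3147^12 ≡ 2398 (mod 3407), giving n = 12.

12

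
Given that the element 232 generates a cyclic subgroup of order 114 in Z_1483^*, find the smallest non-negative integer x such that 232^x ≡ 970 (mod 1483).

45

Baby-step giant-step with m = ceil(sqrt(114)) = 11.
Baby table (232^j mod 1483 for j=0..10):
  0:1  1:232  2:436  3:308  4:272  5:818  6:1435  7:728
  8:1317  9:46  10:291
Giant step factor: 232^(-11) ≡ 376 (mod 1483).
Scan 970·376^i mod 1483 for i = 0, 1, …:
  i=0: 970   i=1: 1385   i=2: 227   i=3: 821
  i=4: 232
Match at i=4, j=1: x = 4·11 + 1 = 45.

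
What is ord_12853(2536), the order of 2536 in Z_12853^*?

12852

The order of 2536 must divide p − 1 = 12852 = 2^2 · 3^3 · 7 · 17.
Divisors: 1, 2, 3, 4, 6, 7, 9, 12, 14, 17, 18, 21, 27, 28, 34, 36, 42, 51, 54, 63, 68, 84, 102, 108, 119, 126, 153, 189, 204, 238, 252, 306, 357, 378, 459, 476, 612, 714, 756, 918, 1071, 1428, 1836, 2142, 3213, 4284, 6426, 12852.
Check each in increasing order: 2536^1 ≡ 2536;  2536^2 ≡ 4796;  2536^3 ≡ 3718;  2536^4 ≡ 7599;  2536^6 ≡ 6549;  2536^7 ≡ 2188;  2536^9 ≡ 5600;  2536^12 ≡ 11793;  2536^14 ≡ 6028;  2536^17 ≡ 9325;  2536^18 ≡ 11533;  2536^21 ≡ 2086;  2536^27 ≡ 11328;  2536^28 ≡ 1353;  2536^34 ≡ 5080;  2536^36 ≡ 7245;  2536^42 ≡ 7082;  2536^51 ≡ 7695;  2536^54 ≡ 12085;  2536^63 ≡ 4955;  2536^68 ≡ 10429;  2536^84 ≡ 2318;  2536^102 ≡ 12107;  2536^108 ≡ 11439;  2536^119 ≡ 9876;  2536^126 ≡ 2795;  2536^153 ≡ 4821;  2536^189 ≡ 6544;  2536^204 ≡ 3837;  2536^238 ≡ 6812;  2536^252 ≡ 10254;  2536^306 ≡ 3817;  2536^357 ≡ 2710;  2536^378 ≡ 10593;  2536^459 ≡ 9114;  2536^476 ≡ 4014;  2536^612 ≡ 7040;  2536^714 ≡ 5037;  2536^756 ≡ 4959;  2536^918 ≡ 8910;  2536^1071 ≡ 384;  2536^1428 ≡ 12400;  2536^1836 ≡ 7972;  2536^2142 ≡ 6073;  2536^3213 ≡ 5639;  2536^4284 ≡ 6072;  2536^6426 ≡ 12852;  2536^12852 ≡ 1.
Smallest exponent giving 1 is 12852.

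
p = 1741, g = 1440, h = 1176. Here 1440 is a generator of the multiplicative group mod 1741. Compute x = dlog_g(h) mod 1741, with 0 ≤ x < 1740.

Baby-step giant-step with m = ceil(sqrt(1740)) = 42.
Baby table (1440^j mod 1741 for j=0..41):
  0:1  1:1440  2:69  3:123  4:1279  5:1523  6:1201  7:627
  8:1042  9:1479  10:517  11:1073  12:853  13:915  14:1404  15:459
  16:1121  17:333  18:745  19:344  20:916  21:1103  22:528  23:1244
  24:1612  25:527  26:1545  27:1543  28:404  29:266  30:20  31:944
  32:1380  33:719  34:1206  35:863  36:1387  37:353  38:1689  39:1724
  40:1635  41:568
Giant step factor: 1440^(-42) ≡ 1547 (mod 1741).
Scan 1176·1547^i mod 1741 for i = 0, 1, …:
  i=0: 1176   i=1: 1668   i=2: 234   i=3: 1611
  i=4: 846   i=5: 1271   i=6: 648   i=7: 1381
  i=8: 200   i=9: 1243     …   i=31: 1591
  i=32: 1244
Match at i=32, j=23: x = 32·42 + 23 = 1367.

1367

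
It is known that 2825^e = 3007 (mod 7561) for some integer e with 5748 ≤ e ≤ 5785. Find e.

5761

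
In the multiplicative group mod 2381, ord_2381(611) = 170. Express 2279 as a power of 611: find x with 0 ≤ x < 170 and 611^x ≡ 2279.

Successive powers of 611 modulo 2381:
  611^0=1  611^1=611  611^2=1885  611^3=1712  611^4=773  611^5=865
  611^6=2314  611^7=1921  611^8=2279
So 611^8 ≡ 2279 (mod 2381), giving x = 8.

8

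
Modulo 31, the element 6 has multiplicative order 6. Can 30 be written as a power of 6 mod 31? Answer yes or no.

yes

⟨6⟩ has order 6; its elements mod 31 are {1, 5, 6, 25, 26, 30}.
30 is in this set.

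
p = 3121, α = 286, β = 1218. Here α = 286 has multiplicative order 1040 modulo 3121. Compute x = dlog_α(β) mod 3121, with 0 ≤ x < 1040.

112

Baby-step giant-step with m = ceil(sqrt(1040)) = 33.
Baby table (286^j mod 3121 for j=0..32):
  0:1  1:286  2:650  3:1761  4:1165  5:2364  6:1968  7:1068
  8:2711  9:1338  10:1906  11:2062  12:2984  13:1391  14:1459  15:2181
  16:2687  17:716  18:1911  19:371  20:3113  21:833  22:1042  23:1517
  24:43  25:2935  26:2982  27:819  28:159  29:1780  30:357  31:2230
  32:1096
Giant step factor: 286^(-33) ≡ 992 (mod 3121).
Scan 1218·992^i mod 3121 for i = 0, 1, …:
  i=0: 1218   i=1: 429   i=2: 1112   i=3: 1391
Match at i=3, j=13: x = 3·33 + 13 = 112.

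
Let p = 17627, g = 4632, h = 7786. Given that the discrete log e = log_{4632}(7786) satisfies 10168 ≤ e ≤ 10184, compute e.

Compute 4632^10168 mod 17627 = 2792, then multiply by 4632 repeatedly:
  4632^10168=2792  4632^10169=11953  4632^10170=17516  4632^10171=14658  4632^10172=14279
  4632^10173=3824  4632^10174=15260  4632^10175=50  4632^10176=2449  4632^10177=9607
  4632^10178=9076  4632^10179=17264  4632^10180=10776  4632^10181=12395  4632^10182=2501
  4632^10183=3693  4632^10184=7786
Found 7786 at exponent 10184.

10184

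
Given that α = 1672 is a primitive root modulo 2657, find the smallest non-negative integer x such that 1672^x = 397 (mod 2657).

1668

Baby-step giant-step with m = ceil(sqrt(2656)) = 52.
Baby table (1672^j mod 2657 for j=0..51):
  0:1  1:1672  2:420  3:792  4:1038  5:515  6:212  7:1083
  8:1359  9:513  10:2182  11:243  12:2432  13:1094  14:1152  15:2476
  16:266  17:1033  18:126  19:769  20:2437  21:1483  22:595  23:1122
  24:142  25:951  26:1186  27:870  28:1261  29:1391  30:877  31:2337
  32:1674  33:1107  34:1632  35:2622  36:2591  37:1242  38:1507  39:868
  40:574  41:551  42:1950  43:261  44:644  45:683  46:2123  47:2561
  48:1565  49:2192  50:1021  51:1318
Giant step factor: 1672^(-52) ≡ 1154 (mod 2657).
Scan 397·1154^i mod 2657 for i = 0, 1, …:
  i=0: 397   i=1: 1134   i=2: 1392   i=3: 1540
  i=4: 2284   i=5: 2649   i=6: 1396   i=7: 842
  i=8: 1863   i=9: 389     …   i=31: 1235
  i=32: 1038
Match at i=32, j=4: x = 32·52 + 4 = 1668.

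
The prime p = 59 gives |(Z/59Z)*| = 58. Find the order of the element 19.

29

The order of 19 must divide p − 1 = 58 = 2 · 29.
Divisors: 1, 2, 29, 58.
Check each in increasing order: 19^1 ≡ 19;  19^2 ≡ 7;  19^29 ≡ 1.
Smallest exponent giving 1 is 29.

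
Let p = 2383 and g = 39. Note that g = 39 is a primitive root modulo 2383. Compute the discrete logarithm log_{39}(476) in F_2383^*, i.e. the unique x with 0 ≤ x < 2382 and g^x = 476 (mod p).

2075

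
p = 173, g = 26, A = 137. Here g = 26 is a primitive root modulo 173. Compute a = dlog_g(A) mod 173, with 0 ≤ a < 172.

Baby-step giant-step with m = ceil(sqrt(172)) = 14.
Baby table (26^j mod 173 for j=0..13):
  0:1  1:26  2:157  3:103  4:83  5:82  6:56  7:72
  8:142  9:59  10:150  11:94  12:22  13:53
Giant step factor: 26^(-14) ≡ 144 (mod 173).
Scan 137·144^i mod 173 for i = 0, 1, …:
  i=0: 137   i=1: 6   i=2: 172   i=3: 29
  i=4: 24   i=5: 169   i=6: 116   i=7: 96
  i=8: 157
Match at i=8, j=2: a = 8·14 + 2 = 114.

114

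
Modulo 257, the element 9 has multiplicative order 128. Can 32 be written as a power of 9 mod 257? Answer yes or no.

yes

32 ∈ ⟨9⟩ iff 32^128 ≡ 1 (mod 257), since |⟨9⟩| = 128.
32^128 mod 257 = 1.
Since 1 = 1, 32 lies in the subgroup.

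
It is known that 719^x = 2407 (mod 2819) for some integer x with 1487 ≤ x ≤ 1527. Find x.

1490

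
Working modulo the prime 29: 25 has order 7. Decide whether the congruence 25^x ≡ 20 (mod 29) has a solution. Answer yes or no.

⟨25⟩ has order 7; its elements mod 29 are {1, 7, 16, 20, 23, 24, 25}.
20 is in this set.

yes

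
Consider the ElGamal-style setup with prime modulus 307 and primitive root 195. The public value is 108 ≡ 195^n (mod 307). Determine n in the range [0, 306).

57

Baby-step giant-step with m = ceil(sqrt(306)) = 18.
Baby table (195^j mod 307 for j=0..17):
  0:1  1:195  2:264  3:211  4:7  5:137  6:6  7:249
  8:49  9:38  10:42  11:208  12:36  13:266  14:294  15:228
  16:252  17:20
Giant step factor: 195^(-18) ≡ 280 (mod 307).
Scan 108·280^i mod 307 for i = 0, 1, …:
  i=0: 108   i=1: 154   i=2: 140   i=3: 211
Match at i=3, j=3: n = 3·18 + 3 = 57.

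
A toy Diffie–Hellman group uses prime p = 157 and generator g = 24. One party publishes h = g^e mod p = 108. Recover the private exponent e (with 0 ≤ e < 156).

48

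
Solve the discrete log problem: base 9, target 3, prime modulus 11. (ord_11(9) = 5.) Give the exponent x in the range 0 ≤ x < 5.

3

Successive powers of 9 modulo 11:
  9^0=1  9^1=9  9^2=4  9^3=3
So 9^3 ≡ 3 (mod 11), giving x = 3.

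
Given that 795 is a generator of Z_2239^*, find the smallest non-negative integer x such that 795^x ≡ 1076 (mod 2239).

688

Baby-step giant-step with m = ceil(sqrt(2238)) = 48.
Baby table (795^j mod 2239 for j=0..47):
  0:1  1:795  2:627  3:1407  4:1304  5:23  6:373  7:987
  8:1015  9:885  10:529  11:1862  12:311  13:955  14:204  15:972
  16:285  17:436  18:1814  19:214  20:2205  21:2077  22:1072  23:1420
  24:444  25:1457  26:752  27:27  28:1314  29:1256  30:2165  31:1623
  32:621  33:1115  34:2020  35:537  36:1505  37:849  38:1016  39:1680
  40:1156  41:1030  42:1615  43:978  44:577  45:1959  46:1300  47:1321
Giant step factor: 795^(-48) ≡ 366 (mod 2239).
Scan 1076·366^i mod 2239 for i = 0, 1, …:
  i=0: 1076   i=1: 1991   i=2: 1031   i=3: 1194
  i=4: 399   i=5: 499   i=6: 1275   i=7: 938
  i=8: 741   i=9: 287     …   i=13: 533
  i=14: 285
Match at i=14, j=16: x = 14·48 + 16 = 688.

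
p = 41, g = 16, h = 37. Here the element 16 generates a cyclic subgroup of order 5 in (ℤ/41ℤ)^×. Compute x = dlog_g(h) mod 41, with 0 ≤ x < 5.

Successive powers of 16 modulo 41:
  16^0=1  16^1=16  16^2=10  16^3=37
So 16^3 ≡ 37 (mod 41), giving x = 3.

3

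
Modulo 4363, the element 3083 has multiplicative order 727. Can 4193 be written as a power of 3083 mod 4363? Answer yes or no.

4193 ∈ ⟨3083⟩ iff 4193^727 ≡ 1 (mod 4363), since |⟨3083⟩| = 727.
4193^727 mod 4363 = 1.
Since 1 = 1, 4193 lies in the subgroup.

yes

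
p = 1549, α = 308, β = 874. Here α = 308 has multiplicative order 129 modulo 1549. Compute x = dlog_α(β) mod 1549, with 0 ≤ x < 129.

3

Baby-step giant-step with m = ceil(sqrt(129)) = 12.
Baby table (308^j mod 1549 for j=0..11):
  0:1  1:308  2:375  3:874  4:1215  5:911  6:219  7:845
  8:28  9:879  10:1206  11:1237
Giant step factor: 308^(-12) ≡ 454 (mod 1549).
Scan 874·454^i mod 1549 for i = 0, 1, …:
  i=0: 874
Match at i=0, j=3: x = 0·12 + 3 = 3.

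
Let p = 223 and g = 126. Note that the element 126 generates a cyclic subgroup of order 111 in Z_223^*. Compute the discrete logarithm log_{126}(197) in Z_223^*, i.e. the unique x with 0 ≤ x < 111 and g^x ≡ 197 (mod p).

30

Successive powers of 126 modulo 223:
  126^0=1  126^1=126  126^2=43  126^3=66  126^4=65  126^5=162
  126^6=119  126^7=53  126^8=211  126^9=49  126^10=153  126^11=100
  126^12=112  126^13=63  126^14=133  126^15=33  126^16=144  126^17=81
  126^18=171  126^19=138  126^20=217  126^21=136  126^22=188  126^23=50
  126^24=56  126^25=143  126^26=178  126^27=128  126^28=72  126^29=152
  126^30=197
So 126^30 ≡ 197 (mod 223), giving x = 30.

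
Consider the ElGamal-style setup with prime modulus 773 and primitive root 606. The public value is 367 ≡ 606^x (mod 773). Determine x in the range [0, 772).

Baby-step giant-step with m = ceil(sqrt(772)) = 28.
Baby table (606^j mod 773 for j=0..27):
  0:1  1:606  2:61  3:635  4:629  5:85  6:492  7:547
  8:638  9:128  10:268  11:78  12:115  13:120  14:58  15:363
  16:446  17:499  18:151  19:292  20:708  21:33  22:673  23:467
  24:84  25:659  26:486  27:3
Giant step factor: 606^(-28) ≡ 54 (mod 773).
Scan 367·54^i mod 773 for i = 0, 1, …:
  i=0: 367   i=1: 493   i=2: 340   i=3: 581
  i=4: 454   i=5: 553   i=6: 488   i=7: 70
  i=8: 688   i=9: 48     …   i=20: 43
  i=21: 3
Match at i=21, j=27: x = 21·28 + 27 = 615.

615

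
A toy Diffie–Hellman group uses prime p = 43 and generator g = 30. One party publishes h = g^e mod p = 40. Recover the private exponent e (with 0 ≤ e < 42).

Successive powers of 30 modulo 43:
  30^0=1  30^1=30  30^2=40
So 30^2 ≡ 40 (mod 43), giving e = 2.

2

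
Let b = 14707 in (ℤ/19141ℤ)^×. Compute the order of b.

The order of 14707 must divide p − 1 = 19140 = 2^2 · 3 · 5 · 11 · 29.
Divisors: 1, 2, 3, 4, 5, 6, 10, 11, 12, 15, 20, 22, 29, 30, 33, 44, 55, 58, 60, 66, 87, 110, 116, 132, 145, 165, 174, 220, 290, 319, 330, 348, 435, 580, 638, 660, 870, 957, 1276, 1595, 1740, 1914, 3190, 3828, 4785, 6380, 9570, 19140.
Check each in increasing order: 14707^1 ≡ 14707;  14707^2 ≡ 2549;  14707^3 ≡ 10065;  14707^4 ≡ 8602;  14707^5 ≡ 6745;  14707^6 ≡ 10053;  14707^10 ≡ 16009;  14707^11 ≡ 10063;  14707^12 ≡ 17470;  14707^15 ≡ 6324;  14707^20 ≡ 9232;  14707^22 ≡ 8079;  14707^29 ≡ 12582;  14707^30 ≡ 7427;  14707^33 ≡ 7150;  14707^44 ≡ 18572;  14707^55 ≡ 16453;  14707^58 ≡ 10654;  14707^60 ≡ 15108;  14707^66 ≡ 16030;  14707^87 ≡ 4205;  14707^110 ≡ 9187;  14707^116 ≡ 1586;  14707^132 ≡ 12116;  14707^145 ≡ 10130;  14707^165 ≡ 16375;  14707^174 ≡ 14882;  14707^220 ≡ 8300;  14707^290 ≡ 1999;  14707^319 ≡ 144;  14707^330 ≡ 13497;  14707^348 ≡ 12554;  14707^435 ≡ 17833;  14707^580 ≡ 14673;  14707^638 ≡ 1595;  14707^660 ≡ 4112;  14707^870 ≡ 7315;  14707^957 ≡ 19129;  14707^1276 ≡ 17413;  14707^1595 ≡ 1.
Smallest exponent giving 1 is 1595.

1595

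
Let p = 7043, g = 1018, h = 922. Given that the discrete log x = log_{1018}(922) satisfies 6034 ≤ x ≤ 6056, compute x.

Compute 1018^6034 mod 7043 = 4069, then multiply by 1018 repeatedly:
  1018^6034=4069  1018^6035=958  1018^6036=3310  1018^6037=3026  1018^6038=2677
  1018^6039=6588  1018^6040=1648  1018^6041=1430  1018^6042=4882  1018^6043=4561
  1018^6044=1761  1018^6045=3776  1018^6046=5533  1018^6047=5237  1018^6048=6758
  1018^6049=5676  1018^6050=2908  1018^6051=2284  1018^6052=922
Found 922 at exponent 6052.

6052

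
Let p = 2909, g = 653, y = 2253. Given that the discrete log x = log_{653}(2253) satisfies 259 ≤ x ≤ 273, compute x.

260

Compute 653^259 mod 2909 = 1527, then multiply by 653 repeatedly:
  653^259=1527  653^260=2253
Found 2253 at exponent 260.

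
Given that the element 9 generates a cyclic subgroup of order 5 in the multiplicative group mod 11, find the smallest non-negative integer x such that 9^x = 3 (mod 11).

3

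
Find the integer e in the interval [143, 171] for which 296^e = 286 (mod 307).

164

Compute 296^143 mod 307 = 59, then multiply by 296 repeatedly:
  296^143=59  296^144=272  296^145=78  296^146=63  296^147=228
  296^148=255  296^149=265  296^150=155  296^151=137  296^152=28
  296^153=306  296^154=11  296^155=186  296^156=103  296^157=95
  296^158=183  296^159=136  296^160=39  296^161=185  296^162=114
  296^163=281  296^164=286
Found 286 at exponent 164.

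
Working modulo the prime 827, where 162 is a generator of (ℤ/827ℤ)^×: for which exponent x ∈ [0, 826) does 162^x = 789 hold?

512

Baby-step giant-step with m = ceil(sqrt(826)) = 29.
Baby table (162^j mod 827 for j=0..28):
  0:1  1:162  2:607  3:748  4:434  5:13  6:452  7:448
  8:627  9:680  10:169  11:87  12:35  13:708  14:570  15:543
  16:304  17:455  18:107  19:794  20:443  21:644  22:126  23:564
  24:398  25:797  26:102  27:811  28:716
Giant step factor: 162^(-29) ≡ 394 (mod 827).
Scan 789·394^i mod 827 for i = 0, 1, …:
  i=0: 789   i=1: 741   i=2: 23   i=3: 792
  i=4: 269   i=5: 130   i=6: 773   i=7: 226
  i=8: 555   i=9: 342     …   i=16: 447
  i=17: 794
Match at i=17, j=19: x = 17·29 + 19 = 512.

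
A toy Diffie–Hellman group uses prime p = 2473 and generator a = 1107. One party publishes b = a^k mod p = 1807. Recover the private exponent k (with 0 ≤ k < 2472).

Baby-step giant-step with m = ceil(sqrt(2472)) = 50.
Baby table (1107^j mod 2473 for j=0..49):
  0:1  1:1107  2:1314  3:474  4:442  5:2113  6:2106  7:1776
  8:2470  9:1625  10:1004  11:1051  12:1147  13:1080  14:1101  15:2091
  16:9  17:71  18:1934  19:1793  20:1505  21:1706  22:1643  23:1146
  24:2446  25:2260  26:1617  27:2040  28:431  29:2301  30:17  31:1508
  32:81  33:639  34:95  35:1299  36:1180  37:516  38:2422  39:422
  40:2230  41:556  42:2188  43:1049  44:1406  45:925  46:153  47:1207
  48:729  49:805
Giant step factor: 1107^(-50) ≡ 457 (mod 2473).
Scan 1807·457^i mod 2473 for i = 0, 1, …:
  i=0: 1807   i=1: 2290   i=2: 451   i=3: 848
  i=4: 1748   i=5: 57   i=6: 1319   i=7: 1844
  i=8: 1888   i=9: 2212     …   i=26: 1988
  i=27: 925
Match at i=27, j=45: k = 27·50 + 45 = 1395.

1395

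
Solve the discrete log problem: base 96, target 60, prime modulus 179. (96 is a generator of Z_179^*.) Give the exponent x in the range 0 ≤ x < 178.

40

Baby-step giant-step with m = ceil(sqrt(178)) = 14.
Baby table (96^j mod 179 for j=0..13):
  0:1  1:96  2:87  3:118  4:51  5:63  6:141  7:111
  8:95  9:170  10:31  11:112  12:12  13:78
Giant step factor: 96^(-14) ≡ 173 (mod 179).
Scan 60·173^i mod 179 for i = 0, 1, …:
  i=0: 60   i=1: 177   i=2: 12
Match at i=2, j=12: x = 2·14 + 12 = 40.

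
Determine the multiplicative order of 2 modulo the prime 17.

8

The order of 2 must divide p − 1 = 16 = 2^4.
Divisors: 1, 2, 4, 8, 16.
Check each in increasing order: 2^1 ≡ 2;  2^2 ≡ 4;  2^4 ≡ 16;  2^8 ≡ 1.
Smallest exponent giving 1 is 8.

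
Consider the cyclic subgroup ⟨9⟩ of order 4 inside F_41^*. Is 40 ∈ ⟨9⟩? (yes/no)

40 ∈ ⟨9⟩ iff 40^4 ≡ 1 (mod 41), since |⟨9⟩| = 4.
40^4 mod 41 = 1.
Since 1 = 1, 40 lies in the subgroup.

yes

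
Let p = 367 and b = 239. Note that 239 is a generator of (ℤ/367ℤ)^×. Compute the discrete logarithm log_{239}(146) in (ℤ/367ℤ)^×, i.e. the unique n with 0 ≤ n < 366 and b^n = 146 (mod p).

Baby-step giant-step with m = ceil(sqrt(366)) = 20.
Baby table (239^j mod 367 for j=0..19):
  0:1  1:239  2:236  3:253  4:279  5:254  6:151  7:123
  8:37  9:35  10:291  11:186  12:47  13:223  14:82  15:147
  16:268  17:194  18:124  19:276
Giant step factor: 239^(-20) ≡ 302 (mod 367).
Scan 146·302^i mod 367 for i = 0, 1, …:
  i=0: 146   i=1: 52   i=2: 290   i=3: 234
  i=4: 204   i=5: 319   i=6: 184   i=7: 151
Match at i=7, j=6: n = 7·20 + 6 = 146.

146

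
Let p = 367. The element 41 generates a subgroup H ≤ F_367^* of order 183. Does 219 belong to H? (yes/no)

219 ∈ ⟨41⟩ iff 219^183 ≡ 1 (mod 367), since |⟨41⟩| = 183.
219^183 mod 367 = 366.
Since 366 ≠ 1, 219 does not lie in the subgroup.

no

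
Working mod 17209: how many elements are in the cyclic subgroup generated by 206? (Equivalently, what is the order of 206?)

The order of 206 must divide p − 1 = 17208 = 2^3 · 3^2 · 239.
Divisors: 1, 2, 3, 4, 6, 8, 9, 12, 18, 24, 36, 72, 239, 478, 717, 956, 1434, 1912, 2151, 2868, 4302, 5736, 8604, 17208.
Check each in increasing order: 206^1 ≡ 206;  206^2 ≡ 8018;  206^3 ≡ 16853;  206^4 ≡ 12709;  206^6 ≡ 6273;  206^8 ≡ 12216;  206^9 ≡ 3982;  206^12 ≡ 10755;  206^18 ≡ 6835;  206^24 ≡ 8336;  206^36 ≡ 11999;  206^72 ≡ 5507;  206^239 ≡ 7252;  206^478 ≡ 800;  206^717 ≡ 2167;  206^956 ≡ 3267;  206^1434 ≡ 15041;  206^1912 ≡ 3709;  206^2151 ≡ 1.
Smallest exponent giving 1 is 2151.

2151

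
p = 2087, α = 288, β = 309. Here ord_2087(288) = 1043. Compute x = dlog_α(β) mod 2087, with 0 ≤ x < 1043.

Baby-step giant-step with m = ceil(sqrt(1043)) = 33.
Baby table (288^j mod 2087 for j=0..32):
  0:1  1:288  2:1551  3:70  4:1377  5:46  6:726  7:388
  8:1133  9:732  10:29  11:4  12:1152  13:2030  14:280  15:1334
  16:184  17:817  18:1552  19:358  20:841  21:116  22:16  23:434
  24:1859  25:1120  26:1162  27:736  28:1181  29:2034  30:1432  31:1277
  32:464
Giant step factor: 288^(-33) ≡ 1337 (mod 2087).
Scan 309·1337^i mod 2087 for i = 0, 1, …:
  i=0: 309   i=1: 1994   i=2: 879   i=3: 242
  i=4: 69   i=5: 425   i=6: 561   i=7: 824
  i=8: 1839   i=9: 257   i=10: 1341   i=11: 184
Match at i=11, j=16: x = 11·33 + 16 = 379.

379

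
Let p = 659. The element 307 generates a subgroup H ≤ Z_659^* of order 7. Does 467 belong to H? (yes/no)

no

467 ∈ ⟨307⟩ iff 467^7 ≡ 1 (mod 659), since |⟨307⟩| = 7.
467^7 mod 659 = 286.
Since 286 ≠ 1, 467 does not lie in the subgroup.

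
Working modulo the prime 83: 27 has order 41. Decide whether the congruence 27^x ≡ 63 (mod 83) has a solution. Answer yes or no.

yes

63 ∈ ⟨27⟩ iff 63^41 ≡ 1 (mod 83), since |⟨27⟩| = 41.
63^41 mod 83 = 1.
Since 1 = 1, 63 lies in the subgroup.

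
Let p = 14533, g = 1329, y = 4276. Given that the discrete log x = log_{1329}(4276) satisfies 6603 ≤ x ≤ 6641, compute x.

6628

Compute 1329^6603 mod 14533 = 2070, then multiply by 1329 repeatedly:
  1329^6603=2070  1329^6604=4293  1329^6605=8461  1329^6606=10660  1329^6607=11998
  1329^6608=2641  1329^6609=7436  1329^6610=4  1329^6611=5316  1329^6612=1926
  1329^6613=1846  1329^6614=11790  1329^6615=2336  1329^6616=9015  1329^6617=5743
  1329^6618=2622  1329^6619=11251  1329^6620=12655  1329^6621=3814  1329^6622=11322
  1329^6623=5283  1329^6624=1668  1329^6625=7756  1329^6626=3827  1329^6627=14066
  1329^6628=4276
Found 4276 at exponent 6628.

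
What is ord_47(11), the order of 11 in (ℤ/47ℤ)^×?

The order of 11 must divide p − 1 = 46 = 2 · 23.
Divisors: 1, 2, 23, 46.
Check each in increasing order: 11^1 ≡ 11;  11^2 ≡ 27;  11^23 ≡ 46;  11^46 ≡ 1.
Smallest exponent giving 1 is 46.

46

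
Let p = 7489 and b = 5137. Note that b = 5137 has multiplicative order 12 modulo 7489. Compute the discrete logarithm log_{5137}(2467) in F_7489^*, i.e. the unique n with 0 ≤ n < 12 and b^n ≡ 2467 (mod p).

8

Successive powers of 5137 modulo 7489:
  5137^0=1  5137^1=5137  5137^2=5022  5137^3=5898  5137^4=5021  5137^5=761
  5137^6=7488  5137^7=2352  5137^8=2467
So 5137^8 ≡ 2467 (mod 7489), giving n = 8.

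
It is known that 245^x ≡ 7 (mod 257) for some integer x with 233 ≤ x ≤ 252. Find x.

245

Compute 245^233 mod 257 = 103, then multiply by 245 repeatedly:
  245^233=103  245^234=49  245^235=183  245^236=117  245^237=138
  245^238=143  245^239=83  245^240=32  245^241=130  245^242=239
  245^243=216  245^244=235  245^245=7
Found 7 at exponent 245.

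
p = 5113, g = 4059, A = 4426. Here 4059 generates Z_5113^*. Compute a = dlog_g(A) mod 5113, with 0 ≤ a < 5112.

Baby-step giant-step with m = ceil(sqrt(5112)) = 72.
Baby table (4059^j mod 5113 for j=0..71):
  0:1  1:4059  2:1395  3:2214  4:3085  5:278  6:3542  7:4335
  8:1932  9:3759  10:589  11:2980  12:3575  13:231  14:1950  15:126
  16:134  17:1928  18:2862  19:122  20:4350  21:1461  22:4232  23:3121
  24:3238  25:2632  26:2231  27:506  28:3541  29:276  30:537  31:1545
  32:2617  33:2702  34:33  35:1009  36:18  37:1480  38:4658  39:4061
  40:4400  41:5004  42:2400  43:1335  44:4098  45:1193  46:376  47:2510
  48:2994  49:4158  50:4422  51:2268  52:2412  53:4026  54:386  55:2196
  56:1605  57:733  58:4594  59:5048  60:2041  61:1359  62:4367  63:3995
  64:2382  65:4968  66:4553  67:2245  68:1089  69:2619  70:594  71:2823
Giant step factor: 4059^(-72) ≡ 3961 (mod 5113).
Scan 4426·3961^i mod 5113 for i = 0, 1, …:
  i=0: 4426   i=1: 4022   i=2: 4147   i=3: 3311
  i=4: 26   i=5: 726   i=6: 2180   i=7: 4236
  i=8: 3043   i=9: 1982     …   i=66: 4263
  i=67: 2617
Match at i=67, j=32: a = 67·72 + 32 = 4856.

4856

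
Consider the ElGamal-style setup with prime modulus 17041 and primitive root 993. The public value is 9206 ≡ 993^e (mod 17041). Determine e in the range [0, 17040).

Baby-step giant-step with m = ceil(sqrt(17040)) = 131.
Baby table (993^j mod 17041 for j=0..130):
  0:1  1:993  2:14712  3:4879  4:5203  5:3156  6:15405  7:11388
  8:10101  9:10185  10:8392  11:207  12:1059  13:12086  14:4534  15:3438
  16:5734  17:2168  18:5658  19:11905  20:12252  21:16003  22:8767  23:14721
  24:13816  25:1283  26:12985  27:11109  28:5710  29:12418  30:10431  31:14096
  32:6667  33:8423  34:13949  35:14065  36:9966  37:12458  38:16069  39:6141
  40:14376  41:12051  42:3861  43:16789  44:5379  45:7514  46:14485  47:1001
  48:5615  49:3288  50:10153  51:10698  52:6571  53:15341  54:16000  55:5788
  56:4667  57:16220  58:2715  59:3517  60:16017  61:5628  62:16197  63:13958
  64:5961  65:6046  66:5246  67:11773  68:463  69:16693  70:12297  71:9565
  72:6208  73:12743  74:9377  75:6975  76:7529  77:12339  78:148  79:10636
  80:13169  81:6370  82:3199  83:6981  84:13487  85:15406  86:12381  87:7772
  88:15064  89:13595  90:3363  91:16464  92:6433  93:14635  94:13623  95:14126
  96:2375  97:6717  98:6950  99:16786  100:2400  101:14501  102:16889  103:2433
  104:13188  105:8196  106:10071  107:14477  108:10098  109:7206  110:15379  111:2611
  112:2491  113:2618  114:9442  115:3356  116:9513  117:5695  118:14564  119:11284
  120:9075  121:13827  122:12206  123:4407  124:13655  125:11820  126:13052  127:9476
  128:3036  129:15532  130:1171
Giant step factor: 993^(-131) ≡ 7678 (mod 17041).
Scan 9206·7678^i mod 17041 for i = 0, 1, …:
  i=0: 9206   i=1: 14641   i=2: 11162   i=3: 2647
  i=4: 10794   i=5: 5949   i=6: 6542   i=7: 9649
  i=8: 7795   i=9: 2018     …   i=65: 769
  i=66: 8196
Match at i=66, j=105: e = 66·131 + 105 = 8751.

8751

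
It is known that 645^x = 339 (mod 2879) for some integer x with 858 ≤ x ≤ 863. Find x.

859

Compute 645^858 mod 2879 = 1045, then multiply by 645 repeatedly:
  645^858=1045  645^859=339
Found 339 at exponent 859.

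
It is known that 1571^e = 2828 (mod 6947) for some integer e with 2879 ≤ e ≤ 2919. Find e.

Compute 1571^2879 mod 6947 = 1962, then multiply by 1571 repeatedly:
  1571^2879=1962  1571^2880=4781  1571^2881=1244  1571^2882=2217  1571^2883=2460
  1571^2884=2128  1571^2885=1581  1571^2886=3672  1571^2887=2702  1571^2888=225
  1571^2889=6125  1571^2890=780  1571^2891=2708  1571^2892=2704  1571^2893=3367
  1571^2894=2890  1571^2895=3799  1571^2896=756  1571^2897=6686  1571^2898=6789
  1571^2899=1874  1571^2900=5473  1571^2901=4644  1571^2902=1374  1571^2903=4984
  1571^2904=595  1571^2905=3847  1571^2906=6694  1571^2907=5463  1571^2908=2828
Found 2828 at exponent 2908.

2908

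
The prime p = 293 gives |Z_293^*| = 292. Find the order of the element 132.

The order of 132 must divide p − 1 = 292 = 2^2 · 73.
Divisors: 1, 2, 4, 73, 146, 292.
Check each in increasing order: 132^1 ≡ 132;  132^2 ≡ 137;  132^4 ≡ 17;  132^73 ≡ 292;  132^146 ≡ 1.
Smallest exponent giving 1 is 146.

146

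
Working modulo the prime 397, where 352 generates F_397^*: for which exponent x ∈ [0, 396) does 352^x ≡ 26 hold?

40

Baby-step giant-step with m = ceil(sqrt(396)) = 20.
Baby table (352^j mod 397 for j=0..19):
  0:1  1:352  2:40  3:185  4:12  5:254  6:83  7:235
  8:144  9:269  10:202  11:41  12:140  13:52  14:42  15:95
  16:92  17:227  18:107  19:346
Giant step factor: 352^(-20) ≡ 73 (mod 397).
Scan 26·73^i mod 397 for i = 0, 1, …:
  i=0: 26   i=1: 310   i=2: 1
Match at i=2, j=0: x = 2·20 + 0 = 40.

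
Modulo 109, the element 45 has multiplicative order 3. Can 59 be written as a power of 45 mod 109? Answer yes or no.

59 ∈ ⟨45⟩ iff 59^3 ≡ 1 (mod 109), since |⟨45⟩| = 3.
59^3 mod 109 = 23.
Since 23 ≠ 1, 59 does not lie in the subgroup.

no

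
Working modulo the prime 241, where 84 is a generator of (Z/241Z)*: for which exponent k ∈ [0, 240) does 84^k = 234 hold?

227

Baby-step giant-step with m = ceil(sqrt(240)) = 16.
Baby table (84^j mod 241 for j=0..15):
  0:1  1:84  2:67  3:85  4:151  5:152  6:236  7:62
  8:147  9:57  10:209  11:204  12:25  13:172  14:229  15:197
Giant step factor: 84^(-16) ≡ 119 (mod 241).
Scan 234·119^i mod 241 for i = 0, 1, …:
  i=0: 234   i=1: 131   i=2: 165   i=3: 114
  i=4: 70   i=5: 136   i=6: 37   i=7: 65
  i=8: 23   i=9: 86     …   i=13: 104
  i=14: 85
Match at i=14, j=3: k = 14·16 + 3 = 227.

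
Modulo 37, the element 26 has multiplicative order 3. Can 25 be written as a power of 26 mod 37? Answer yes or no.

no

⟨26⟩ has order 3; its elements mod 37 are {1, 10, 26}.
25 is not in this set.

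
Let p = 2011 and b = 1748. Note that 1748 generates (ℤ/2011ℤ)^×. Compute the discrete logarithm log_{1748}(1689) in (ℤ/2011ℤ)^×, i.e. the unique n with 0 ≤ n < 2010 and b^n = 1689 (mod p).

1267

Baby-step giant-step with m = ceil(sqrt(2010)) = 45.
Baby table (1748^j mod 2011 for j=0..44):
  0:1  1:1748  2:795  3:59  4:571  5:652  6:1470  7:1513
  8:259  9:257  10:783  11:1204  12:1086  13:1955  14:651  15:1733
  16:718  17:200  18:1697  19:131  20:1745  21:1584  22:1696  23:394
  24:950  25:1525  26:1125  27:1753  28:1491  29:12  30:866  31:1496
  32:708  33:819  34:1791  35:1552  36:57  37:1097  38:1073  39:1352
  40:371  41:966  42:1339  43:1779  44:686
Giant step factor: 1748^(-45) ≡ 1452 (mod 2011).
Scan 1689·1452^i mod 2011 for i = 0, 1, …:
  i=0: 1689   i=1: 1019   i=2: 1503   i=3: 421
  i=4: 1959   i=5: 914   i=6: 1879   i=7: 1392
  i=8: 129   i=9: 285     …   i=27: 706
  i=28: 1513
Match at i=28, j=7: n = 28·45 + 7 = 1267.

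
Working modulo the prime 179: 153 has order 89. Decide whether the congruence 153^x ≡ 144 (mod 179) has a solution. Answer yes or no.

144 ∈ ⟨153⟩ iff 144^89 ≡ 1 (mod 179), since |⟨153⟩| = 89.
144^89 mod 179 = 1.
Since 1 = 1, 144 lies in the subgroup.

yes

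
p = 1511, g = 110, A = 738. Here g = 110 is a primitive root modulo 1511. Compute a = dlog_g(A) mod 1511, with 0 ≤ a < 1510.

Baby-step giant-step with m = ceil(sqrt(1510)) = 39.
Baby table (110^j mod 1511 for j=0..38):
  0:1  1:110  2:12  3:1320  4:144  5:730  6:217  7:1205
  8:1093  9:861  10:1028  11:1266  12:248  13:82  14:1465  15:984
  16:959  17:1231  18:931  19:1173  20:595  21:477  22:1096  23:1191
  24:1064  25:693  26:680  27:761  28:605  29:66  30:1216  31:792
  32:993  33:438  34:1339  35:723  36:958  37:1121  38:919
Giant step factor: 110^(-39) ≡ 1069 (mod 1511).
Scan 738·1069^i mod 1511 for i = 0, 1, …:
  i=0: 738   i=1: 180   i=2: 523   i=3: 17
  i=4: 41   i=5: 10   i=6: 113   i=7: 1428
  i=8: 422   i=9: 840     …   i=17: 898
  i=18: 477
Match at i=18, j=21: a = 18·39 + 21 = 723.

723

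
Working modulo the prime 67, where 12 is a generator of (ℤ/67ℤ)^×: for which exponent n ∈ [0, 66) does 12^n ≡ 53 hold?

Baby-step giant-step with m = ceil(sqrt(66)) = 9.
Baby table (12^j mod 67 for j=0..8):
  0:1  1:12  2:10  3:53  4:33  5:61  6:62  7:7
  8:17
Giant step factor: 12^(-9) ≡ 45 (mod 67).
Scan 53·45^i mod 67 for i = 0, 1, …:
  i=0: 53
Match at i=0, j=3: n = 0·9 + 3 = 3.

3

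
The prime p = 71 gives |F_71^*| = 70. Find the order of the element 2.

35

The order of 2 must divide p − 1 = 70 = 2 · 5 · 7.
Divisors: 1, 2, 5, 7, 10, 14, 35, 70.
Check each in increasing order: 2^1 ≡ 2;  2^2 ≡ 4;  2^5 ≡ 32;  2^7 ≡ 57;  2^10 ≡ 30;  2^14 ≡ 54;  2^35 ≡ 1.
Smallest exponent giving 1 is 35.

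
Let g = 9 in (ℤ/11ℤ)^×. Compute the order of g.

The order of 9 must divide p − 1 = 10 = 2 · 5.
Divisors: 1, 2, 5, 10.
Check each in increasing order: 9^1 ≡ 9;  9^2 ≡ 4;  9^5 ≡ 1.
Smallest exponent giving 1 is 5.

5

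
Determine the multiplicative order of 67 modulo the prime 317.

79

The order of 67 must divide p − 1 = 316 = 2^2 · 79.
Divisors: 1, 2, 4, 79, 158, 316.
Check each in increasing order: 67^1 ≡ 67;  67^2 ≡ 51;  67^4 ≡ 65;  67^79 ≡ 1.
Smallest exponent giving 1 is 79.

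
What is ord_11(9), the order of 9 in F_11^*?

5

The order of 9 must divide p − 1 = 10 = 2 · 5.
Divisors: 1, 2, 5, 10.
Check each in increasing order: 9^1 ≡ 9;  9^2 ≡ 4;  9^5 ≡ 1.
Smallest exponent giving 1 is 5.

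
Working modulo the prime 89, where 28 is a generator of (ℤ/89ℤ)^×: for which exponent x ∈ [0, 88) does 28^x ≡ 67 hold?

48

Baby-step giant-step with m = ceil(sqrt(88)) = 10.
Baby table (28^j mod 89 for j=0..9):
  0:1  1:28  2:72  3:58  4:22  5:82  6:71  7:30
  8:39  9:24
Giant step factor: 28^(-10) ≡ 20 (mod 89).
Scan 67·20^i mod 89 for i = 0, 1, …:
  i=0: 67   i=1: 5   i=2: 11   i=3: 42
  i=4: 39
Match at i=4, j=8: x = 4·10 + 8 = 48.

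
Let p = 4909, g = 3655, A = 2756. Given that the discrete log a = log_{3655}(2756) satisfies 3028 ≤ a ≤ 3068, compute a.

3036

Compute 3655^3028 mod 4909 = 2331, then multiply by 3655 repeatedly:
  3655^3028=2331  3655^3029=2690  3655^3030=4132  3655^3031=2376  3655^3032=259
  3655^3033=4117  3655^3034=1550  3655^3035=264  3655^3036=2756
Found 2756 at exponent 3036.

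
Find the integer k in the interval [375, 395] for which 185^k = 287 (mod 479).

393

Compute 185^375 mod 479 = 209, then multiply by 185 repeatedly:
  185^375=209  185^376=345  185^377=118  185^378=275  185^379=101
  185^380=4  185^381=261  185^382=385  185^383=333  185^384=293
  185^385=78  185^386=60  185^387=83  185^388=27  185^389=205
  185^390=84  185^391=212  185^392=421  185^393=287
Found 287 at exponent 393.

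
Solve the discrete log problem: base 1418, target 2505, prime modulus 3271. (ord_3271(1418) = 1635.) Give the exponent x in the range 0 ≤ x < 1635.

860

Baby-step giant-step with m = ceil(sqrt(1635)) = 41.
Baby table (1418^j mod 3271 for j=0..40):
  0:1  1:1418  2:2330  3:230  4:2311  5:2727  6:564  7:1628
  8:2449  9:2151  10:1546  11:658  12:809  13:2312  14:874  15:2894
  16:1858  17:1489  18:1607  19:2110  20:2286  21:3258  22:1192  23:2420
  24:281  25:2667  26:530  27:2481  28:1733  29:873  30:1476  31:2799
  32:1259  33:2567  34:2654  35:1722  36:1630  37:2014  38:269  39:2006
  40:2009
Giant step factor: 1418^(-41) ≡ 2931 (mod 3271).
Scan 2505·2931^i mod 3271 for i = 0, 1, …:
  i=0: 2505   i=1: 2031   i=2: 2912   i=3: 1033
  i=4: 2048   i=5: 403   i=6: 362   i=7: 1218
  i=8: 1297   i=9: 605     …   i=19: 2101
  i=20: 2009
Match at i=20, j=40: x = 20·41 + 40 = 860.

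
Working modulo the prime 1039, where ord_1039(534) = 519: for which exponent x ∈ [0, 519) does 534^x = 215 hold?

190

Baby-step giant-step with m = ceil(sqrt(519)) = 23.
Baby table (534^j mod 1039 for j=0..22):
  0:1  1:534  2:470  3:581  4:632  5:852  6:925  7:425
  8:448  9:262  10:682  11:538  12:528  13:383  14:878  15:263
  16:177  17:1008  18:70  19:1015  20:691  21:149  22:602
Giant step factor: 534^(-23) ≡ 446 (mod 1039).
Scan 215·446^i mod 1039 for i = 0, 1, …:
  i=0: 215   i=1: 302   i=2: 661   i=3: 769
  i=4: 104   i=5: 668   i=6: 774   i=7: 256
  i=8: 925
Match at i=8, j=6: x = 8·23 + 6 = 190.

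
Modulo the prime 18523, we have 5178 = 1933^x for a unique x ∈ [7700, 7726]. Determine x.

Compute 1933^7700 mod 18523 = 17692, then multiply by 1933 repeatedly:
  1933^7700=17692  1933^7701=5178
Found 5178 at exponent 7701.

7701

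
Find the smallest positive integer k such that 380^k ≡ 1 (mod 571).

The order of 380 must divide p − 1 = 570 = 2 · 3 · 5 · 19.
Divisors: 1, 2, 3, 5, 6, 10, 15, 19, 30, 38, 57, 95, 114, 190, 285, 570.
Check each in increasing order: 380^1 ≡ 380;  380^2 ≡ 508;  380^3 ≡ 42;  380^5 ≡ 209;  380^6 ≡ 51;  380^10 ≡ 285;  380^15 ≡ 181;  380^19 ≡ 71;  380^30 ≡ 214;  380^38 ≡ 473;  380^57 ≡ 465;  380^95 ≡ 110;  380^114 ≡ 387;  380^190 ≡ 109;  380^285 ≡ 570;  380^570 ≡ 1.
Smallest exponent giving 1 is 570.

570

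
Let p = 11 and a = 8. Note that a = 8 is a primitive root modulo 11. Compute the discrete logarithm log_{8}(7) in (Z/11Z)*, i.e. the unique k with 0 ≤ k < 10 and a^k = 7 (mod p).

9

Successive powers of 8 modulo 11:
  8^0=1  8^1=8  8^2=9  8^3=6  8^4=4  8^5=10
  8^6=3  8^7=2  8^8=5  8^9=7
So 8^9 ≡ 7 (mod 11), giving k = 9.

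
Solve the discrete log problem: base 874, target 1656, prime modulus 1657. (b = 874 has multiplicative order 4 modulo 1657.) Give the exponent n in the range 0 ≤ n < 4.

Successive powers of 874 modulo 1657:
  874^0=1  874^1=874  874^2=1656
So 874^2 ≡ 1656 (mod 1657), giving n = 2.

2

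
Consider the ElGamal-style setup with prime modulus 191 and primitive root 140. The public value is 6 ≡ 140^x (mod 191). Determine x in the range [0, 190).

Baby-step giant-step with m = ceil(sqrt(190)) = 14.
Baby table (140^j mod 191 for j=0..13):
  0:1  1:140  2:118  3:94  4:172  5:14  6:50  7:124
  8:170  9:116  10:5  11:127  12:17  13:88
Giant step factor: 140^(-14) ≡ 2 (mod 191).
Scan 6·2^i mod 191 for i = 0, 1, …:
  i=0: 6   i=1: 12   i=2: 24   i=3: 48
  i=4: 96   i=5: 1
Match at i=5, j=0: x = 5·14 + 0 = 70.

70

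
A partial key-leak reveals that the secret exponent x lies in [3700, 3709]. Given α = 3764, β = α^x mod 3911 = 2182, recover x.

3703

Compute 3764^3700 mod 3911 = 1352, then multiply by 3764 repeatedly:
  3764^3700=1352  3764^3701=717  3764^3702=198  3764^3703=2182
Found 2182 at exponent 3703.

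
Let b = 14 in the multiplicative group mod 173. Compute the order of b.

The order of 14 must divide p − 1 = 172 = 2^2 · 43.
Divisors: 1, 2, 4, 43, 86, 172.
Check each in increasing order: 14^1 ≡ 14;  14^2 ≡ 23;  14^4 ≡ 10;  14^43 ≡ 1.
Smallest exponent giving 1 is 43.

43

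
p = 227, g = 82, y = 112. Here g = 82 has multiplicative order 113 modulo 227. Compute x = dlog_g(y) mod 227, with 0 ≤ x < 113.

Baby-step giant-step with m = ceil(sqrt(113)) = 11.
Baby table (82^j mod 227 for j=0..10):
  0:1  1:82  2:141  3:212  4:132  5:155  6:225  7:63
  8:172  9:30  10:190
Giant step factor: 82^(-11) ≡ 134 (mod 227).
Scan 112·134^i mod 227 for i = 0, 1, …:
  i=0: 112   i=1: 26   i=2: 79   i=3: 144
  i=4: 1
Match at i=4, j=0: x = 4·11 + 0 = 44.

44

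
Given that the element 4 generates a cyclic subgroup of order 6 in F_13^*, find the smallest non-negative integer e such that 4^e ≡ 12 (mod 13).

Successive powers of 4 modulo 13:
  4^0=1  4^1=4  4^2=3  4^3=12
So 4^3 ≡ 12 (mod 13), giving e = 3.

3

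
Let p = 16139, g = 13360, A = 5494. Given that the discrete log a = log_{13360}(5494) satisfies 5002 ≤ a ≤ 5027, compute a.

5013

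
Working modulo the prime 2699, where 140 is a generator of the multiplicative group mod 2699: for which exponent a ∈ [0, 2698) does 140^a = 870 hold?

1292

Baby-step giant-step with m = ceil(sqrt(2698)) = 52.
Baby table (140^j mod 2699 for j=0..51):
  0:1  1:140  2:707  3:1816  4:534  5:1887  6:2377  7:803
  8:1761  9:931  10:788  11:2360  12:1122  13:538  14:2447  15:2506
  16:2669  17:1198  18:382  19:2199  20:174  21:69  22:1563  23:201
  24:1150  25:1759  26:651  27:2073  28:1427  29:54  30:2162  31:392
  32:900  33:1846  34:2035  35:1505  36:178  37:629  38:1692  39:2067
  40:587  41:1210  42:2062  43:2586  44:374  45:1079  46:2615  47:1735
  48:2689  49:1299  50:1027  51:733
Giant step factor: 140^(-52) ≡ 2001 (mod 2699).
Scan 870·2001^i mod 2699 for i = 0, 1, …:
  i=0: 870   i=1: 15   i=2: 326   i=3: 1867
  i=4: 451   i=5: 985   i=6: 715   i=7: 245
  i=8: 1726   i=9: 1705     …   i=23: 100
  i=24: 374
Match at i=24, j=44: a = 24·52 + 44 = 1292.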